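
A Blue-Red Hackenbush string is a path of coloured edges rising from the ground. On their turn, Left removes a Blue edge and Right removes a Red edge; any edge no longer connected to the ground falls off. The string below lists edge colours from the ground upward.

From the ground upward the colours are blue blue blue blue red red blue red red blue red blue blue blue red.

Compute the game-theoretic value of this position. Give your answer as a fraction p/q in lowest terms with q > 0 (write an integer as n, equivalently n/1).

6749/2048

Recurse on prefixes of the 15-edge string blue blue blue blue red red blue red red blue red blue blue blue red:
b: Left { 0 }, Right { — } gives simplest 1
bb: Left { 0,1 }, Right { — } gives simplest 2
bbb: Left { 0,1,2 }, Right { — } gives simplest 3
bbbb: Left { 0,1,2,3 }, Right { — } gives simplest 4
bbbbr: Left { 0,1,2,3 }, Right { 4 } gives simplest 7/2
bbbbrr: Left { 0,1,2,3 }, Right { 7/2,4 } gives simplest 13/4
bbbbrrb: Left { 0,1,2,3,13/4 }, Right { 7/2,4 } gives simplest 27/8
bbbbrrbr: Left { 0,1,2,3,13/4 }, Right { 27/8,7/2,4 } gives simplest 53/16
bbbbrrbrr: Left { 0,1,2,3,13/4 }, Right { 53/16,27/8,7/2,4 } gives simplest 105/32
bbbbrrbrrb: Left { 0,1,2,3,13/4,105/32 }, Right { 53/16,27/8,7/2,4 } gives simplest 211/64
bbbbrrbrrbr: Left { 0,1,2,3,13/4,105/32 }, Right { 211/64,53/16,27/8,7/2,4 } gives simplest 421/128
bbbbrrbrrbrb: Left { 0,1,2,3,13/4,105/32,421/128 }, Right { 211/64,53/16,27/8,7/2,4 } gives simplest 843/256
bbbbrrbrrbrbb: Left { 0,1,2,3,13/4,105/32,421/128,843/256 }, Right { 211/64,53/16,27/8,7/2,4 } gives simplest 1687/512
bbbbrrbrrbrbbb: Left { 0,1,2,3,13/4,105/32,421/128,843/256,1687/512 }, Right { 211/64,53/16,27/8,7/2,4 } gives simplest 3375/1024
bbbbrrbrrbrbbbr: Left { 0,1,2,3,13/4,105/32,421/128,843/256,1687/512 }, Right { 3375/1024,211/64,53/16,27/8,7/2,4 } gives simplest 6749/2048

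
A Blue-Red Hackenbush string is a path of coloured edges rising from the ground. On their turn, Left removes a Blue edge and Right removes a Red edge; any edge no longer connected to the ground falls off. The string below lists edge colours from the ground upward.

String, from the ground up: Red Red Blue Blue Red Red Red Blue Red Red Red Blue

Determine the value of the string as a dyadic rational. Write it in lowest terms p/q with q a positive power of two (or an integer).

Recurse on prefixes of the 12-edge string Red Red Blue Blue Red Red Red Blue Red Red Red Blue:
edge 1 of 12 (Red): {  | 0 } so -1
edge 2 of 12 (Red): {  | -1, 0 } so -2
edge 3 of 12 (Blue): { -2 | -1, 0 } so -3/2
edge 4 of 12 (Blue): { -2, -3/2 | -1, 0 } so -5/4
edge 5 of 12 (Red): { -2, -3/2 | -5/4, -1, 0 } so -11/8
edge 6 of 12 (Red): { -2, -3/2 | -11/8, -5/4, -1, 0 } so -23/16
edge 7 of 12 (Red): { -2, -3/2 | -23/16, -11/8, -5/4, -1, 0 } so -47/32
edge 8 of 12 (Blue): { -2, -3/2, -47/32 | -23/16, -11/8, -5/4, -1, 0 } so -93/64
edge 9 of 12 (Red): { -2, -3/2, -47/32 | -93/64, -23/16, -11/8, -5/4, -1, 0 } so -187/128
edge 10 of 12 (Red): { -2, -3/2, -47/32 | -187/128, -93/64, -23/16, -11/8, -5/4, -1, 0 } so -375/256
edge 11 of 12 (Red): { -2, -3/2, -47/32 | -375/256, -187/128, -93/64, -23/16, -11/8, -5/4, -1, 0 } so -751/512
edge 12 of 12 (Blue): { -2, -3/2, -47/32, -751/512 | -375/256, -187/128, -93/64, -23/16, -11/8, -5/4, -1, 0 } so -1501/1024

-1501/1024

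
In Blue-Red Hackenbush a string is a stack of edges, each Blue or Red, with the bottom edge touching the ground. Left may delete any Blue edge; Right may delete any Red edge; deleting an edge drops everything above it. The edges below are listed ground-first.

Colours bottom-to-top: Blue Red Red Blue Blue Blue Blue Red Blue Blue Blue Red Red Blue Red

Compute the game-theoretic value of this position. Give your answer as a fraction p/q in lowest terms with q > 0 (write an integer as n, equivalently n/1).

Build value(s[:k]) for k = 1..15, string s = Blue Red Red Blue Blue Blue Blue Red Blue Blue Blue Red Red Blue Red.
B: Left { 0 }, Right { — } -> simplest 1
BR: Left { 0 }, Right { 1 } -> simplest 1/2
BRR: Left { 0 }, Right { 1/2 1 } -> simplest 1/4
BRRB: Left { 0 1/4 }, Right { 1/2 1 } -> simplest 3/8
BRRBB: Left { 0 1/4 3/8 }, Right { 1/2 1 } -> simplest 7/16
BRRBBB: Left { 0 1/4 3/8 7/16 }, Right { 1/2 1 } -> simplest 15/32
BRRBBBB: Left { 0 1/4 3/8 7/16 15/32 }, Right { 1/2 1 } -> simplest 31/64
BRRBBBBR: Left { 0 1/4 3/8 7/16 15/32 }, Right { 31/64 1/2 1 } -> simplest 61/128
BRRBBBBRB: Left { 0 1/4 3/8 7/16 15/32 61/128 }, Right { 31/64 1/2 1 } -> simplest 123/256
BRRBBBBRBB: Left { 0 1/4 3/8 7/16 15/32 61/128 123/256 }, Right { 31/64 1/2 1 } -> simplest 247/512
BRRBBBBRBBB: Left { 0 1/4 3/8 7/16 15/32 61/128 123/256 247/512 }, Right { 31/64 1/2 1 } -> simplest 495/1024
BRRBBBBRBBBR: Left { 0 1/4 3/8 7/16 15/32 61/128 123/256 247/512 }, Right { 495/1024 31/64 1/2 1 } -> simplest 989/2048
BRRBBBBRBBBRR: Left { 0 1/4 3/8 7/16 15/32 61/128 123/256 247/512 }, Right { 989/2048 495/1024 31/64 1/2 1 } -> simplest 1977/4096
BRRBBBBRBBBRRB: Left { 0 1/4 3/8 7/16 15/32 61/128 123/256 247/512 1977/4096 }, Right { 989/2048 495/1024 31/64 1/2 1 } -> simplest 3955/8192
BRRBBBBRBBBRRBR: Left { 0 1/4 3/8 7/16 15/32 61/128 123/256 247/512 1977/4096 }, Right { 3955/8192 989/2048 495/1024 31/64 1/2 1 } -> simplest 7909/16384

7909/16384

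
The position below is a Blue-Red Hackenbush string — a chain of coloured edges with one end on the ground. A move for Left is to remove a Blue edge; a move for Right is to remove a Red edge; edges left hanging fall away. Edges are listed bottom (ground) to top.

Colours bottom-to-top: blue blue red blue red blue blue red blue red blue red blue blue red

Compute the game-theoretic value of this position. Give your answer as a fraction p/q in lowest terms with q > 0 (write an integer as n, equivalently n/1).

13997/8192

Recurse on prefixes of the 15-edge string blue blue red blue red blue blue red blue red blue red blue blue red:
edge 1 of 15 (blue): { 0 | · } = 1
edge 2 of 15 (blue): { 0, 1 | · } = 2
edge 3 of 15 (red): { 0, 1 | 2 } = 3/2
edge 4 of 15 (blue): { 0, 1, 3/2 | 2 } = 7/4
edge 5 of 15 (red): { 0, 1, 3/2 | 7/4, 2 } = 13/8
edge 6 of 15 (blue): { 0, 1, 3/2, 13/8 | 7/4, 2 } = 27/16
edge 7 of 15 (blue): { 0, 1, 3/2, 13/8, 27/16 | 7/4, 2 } = 55/32
edge 8 of 15 (red): { 0, 1, 3/2, 13/8, 27/16 | 55/32, 7/4, 2 } = 109/64
edge 9 of 15 (blue): { 0, 1, 3/2, 13/8, 27/16, 109/64 | 55/32, 7/4, 2 } = 219/128
edge 10 of 15 (red): { 0, 1, 3/2, 13/8, 27/16, 109/64 | 219/128, 55/32, 7/4, 2 } = 437/256
edge 11 of 15 (blue): { 0, 1, 3/2, 13/8, 27/16, 109/64, 437/256 | 219/128, 55/32, 7/4, 2 } = 875/512
edge 12 of 15 (red): { 0, 1, 3/2, 13/8, 27/16, 109/64, 437/256 | 875/512, 219/128, 55/32, 7/4, 2 } = 1749/1024
edge 13 of 15 (blue): { 0, 1, 3/2, 13/8, 27/16, 109/64, 437/256, 1749/1024 | 875/512, 219/128, 55/32, 7/4, 2 } = 3499/2048
edge 14 of 15 (blue): { 0, 1, 3/2, 13/8, 27/16, 109/64, 437/256, 1749/1024, 3499/2048 | 875/512, 219/128, 55/32, 7/4, 2 } = 6999/4096
edge 15 of 15 (red): { 0, 1, 3/2, 13/8, 27/16, 109/64, 437/256, 1749/1024, 3499/2048 | 6999/4096, 875/512, 219/128, 55/32, 7/4, 2 } = 13997/8192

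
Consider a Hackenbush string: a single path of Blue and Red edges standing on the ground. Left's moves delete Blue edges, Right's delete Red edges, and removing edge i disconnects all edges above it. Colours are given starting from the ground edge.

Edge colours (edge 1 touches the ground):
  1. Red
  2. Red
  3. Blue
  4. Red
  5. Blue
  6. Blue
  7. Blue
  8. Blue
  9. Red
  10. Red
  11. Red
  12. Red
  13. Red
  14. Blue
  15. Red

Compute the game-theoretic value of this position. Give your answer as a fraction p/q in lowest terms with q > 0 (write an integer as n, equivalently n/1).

-12539/8192

Prefix values for Red Red Blue Red Blue Blue Blue Blue Red Red Red Red Red Blue Red via {L|R} + simplicity:
step 1: add Red to get R; options L={ ∅ } R={ 0 } gives -1
step 2: add Red to get RR; options L={ ∅ } R={ -1; 0 } gives -2
step 3: add Blue to get RRB; options L={ -2 } R={ -1; 0 } gives -3/2
step 4: add Red to get RRBR; options L={ -2 } R={ -3/2; -1; 0 } gives -7/4
step 5: add Blue to get RRBRB; options L={ -2; -7/4 } R={ -3/2; -1; 0 } gives -13/8
step 6: add Blue to get RRBRBB; options L={ -2; -7/4; -13/8 } R={ -3/2; -1; 0 } gives -25/16
step 7: add Blue to get RRBRBBB; options L={ -2; -7/4; -13/8; -25/16 } R={ -3/2; -1; 0 } gives -49/32
step 8: add Blue to get RRBRBBBB; options L={ -2; -7/4; -13/8; -25/16; -49/32 } R={ -3/2; -1; 0 } gives -97/64
step 9: add Red to get RRBRBBBBR; options L={ -2; -7/4; -13/8; -25/16; -49/32 } R={ -97/64; -3/2; -1; 0 } gives -195/128
step 10: add Red to get RRBRBBBBRR; options L={ -2; -7/4; -13/8; -25/16; -49/32 } R={ -195/128; -97/64; -3/2; -1; 0 } gives -391/256
step 11: add Red to get RRBRBBBBRRR; options L={ -2; -7/4; -13/8; -25/16; -49/32 } R={ -391/256; -195/128; -97/64; -3/2; -1; 0 } gives -783/512
step 12: add Red to get RRBRBBBBRRRR; options L={ -2; -7/4; -13/8; -25/16; -49/32 } R={ -783/512; -391/256; -195/128; -97/64; -3/2; -1; 0 } gives -1567/1024
step 13: add Red to get RRBRBBBBRRRRR; options L={ -2; -7/4; -13/8; -25/16; -49/32 } R={ -1567/1024; -783/512; -391/256; -195/128; -97/64; -3/2; -1; 0 } gives -3135/2048
step 14: add Blue to get RRBRBBBBRRRRRB; options L={ -2; -7/4; -13/8; -25/16; -49/32; -3135/2048 } R={ -1567/1024; -783/512; -391/256; -195/128; -97/64; -3/2; -1; 0 } gives -6269/4096
step 15: add Red to get RRBRBBBBRRRRRBR; options L={ -2; -7/4; -13/8; -25/16; -49/32; -3135/2048 } R={ -6269/4096; -1567/1024; -783/512; -391/256; -195/128; -97/64; -3/2; -1; 0 } gives -12539/8192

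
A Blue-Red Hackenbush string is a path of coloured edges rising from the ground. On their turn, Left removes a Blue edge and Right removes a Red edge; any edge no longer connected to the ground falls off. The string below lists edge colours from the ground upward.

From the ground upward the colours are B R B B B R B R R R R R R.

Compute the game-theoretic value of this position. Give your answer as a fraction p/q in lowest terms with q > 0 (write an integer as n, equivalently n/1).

B: Left { 0 }, Right { — } → simplest 1
BR: Left { 0 }, Right { 1 } → simplest 1/2
BRB: Left { 0; 1/2 }, Right { 1 } → simplest 3/4
BRBB: Left { 0; 1/2; 3/4 }, Right { 1 } → simplest 7/8
BRBBB: Left { 0; 1/2; 3/4; 7/8 }, Right { 1 } → simplest 15/16
BRBBBR: Left { 0; 1/2; 3/4; 7/8 }, Right { 15/16; 1 } → simplest 29/32
BRBBBRB: Left { 0; 1/2; 3/4; 7/8; 29/32 }, Right { 15/16; 1 } → simplest 59/64
BRBBBRBR: Left { 0; 1/2; 3/4; 7/8; 29/32 }, Right { 59/64; 15/16; 1 } → simplest 117/128
BRBBBRBRR: Left { 0; 1/2; 3/4; 7/8; 29/32 }, Right { 117/128; 59/64; 15/16; 1 } → simplest 233/256
BRBBBRBRRR: Left { 0; 1/2; 3/4; 7/8; 29/32 }, Right { 233/256; 117/128; 59/64; 15/16; 1 } → simplest 465/512
BRBBBRBRRRR: Left { 0; 1/2; 3/4; 7/8; 29/32 }, Right { 465/512; 233/256; 117/128; 59/64; 15/16; 1 } → simplest 929/1024
BRBBBRBRRRRR: Left { 0; 1/2; 3/4; 7/8; 29/32 }, Right { 929/1024; 465/512; 233/256; 117/128; 59/64; 15/16; 1 } → simplest 1857/2048
BRBBBRBRRRRRR: Left { 0; 1/2; 3/4; 7/8; 29/32 }, Right { 1857/2048; 929/1024; 465/512; 233/256; 117/128; 59/64; 15/16; 1 } → simplest 3713/4096

3713/4096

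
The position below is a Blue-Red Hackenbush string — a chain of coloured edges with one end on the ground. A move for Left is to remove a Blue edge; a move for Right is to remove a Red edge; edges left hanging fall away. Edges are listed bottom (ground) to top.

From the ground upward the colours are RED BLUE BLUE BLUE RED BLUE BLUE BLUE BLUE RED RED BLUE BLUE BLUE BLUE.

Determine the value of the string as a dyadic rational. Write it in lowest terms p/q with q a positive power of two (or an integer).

-2145/16384

v_1 [R]  L=[—]  R=[0]  = -1
v_2 [RB]  L=[-1]  R=[0]  = -1/2
v_3 [RBB]  L=[-1,-1/2]  R=[0]  = -1/4
v_4 [RBBB]  L=[-1,-1/2,-1/4]  R=[0]  = -1/8
v_5 [RBBBR]  L=[-1,-1/2,-1/4]  R=[-1/8,0]  = -3/16
v_6 [RBBBRB]  L=[-1,-1/2,-1/4,-3/16]  R=[-1/8,0]  = -5/32
v_7 [RBBBRBB]  L=[-1,-1/2,-1/4,-3/16,-5/32]  R=[-1/8,0]  = -9/64
v_8 [RBBBRBBB]  L=[-1,-1/2,-1/4,-3/16,-5/32,-9/64]  R=[-1/8,0]  = -17/128
v_9 [RBBBRBBBB]  L=[-1,-1/2,-1/4,-3/16,-5/32,-9/64,-17/128]  R=[-1/8,0]  = -33/256
v_10 [RBBBRBBBBR]  L=[-1,-1/2,-1/4,-3/16,-5/32,-9/64,-17/128]  R=[-33/256,-1/8,0]  = -67/512
v_11 [RBBBRBBBBRR]  L=[-1,-1/2,-1/4,-3/16,-5/32,-9/64,-17/128]  R=[-67/512,-33/256,-1/8,0]  = -135/1024
v_12 [RBBBRBBBBRRB]  L=[-1,-1/2,-1/4,-3/16,-5/32,-9/64,-17/128,-135/1024]  R=[-67/512,-33/256,-1/8,0]  = -269/2048
v_13 [RBBBRBBBBRRBB]  L=[-1,-1/2,-1/4,-3/16,-5/32,-9/64,-17/128,-135/1024,-269/2048]  R=[-67/512,-33/256,-1/8,0]  = -537/4096
v_14 [RBBBRBBBBRRBBB]  L=[-1,-1/2,-1/4,-3/16,-5/32,-9/64,-17/128,-135/1024,-269/2048,-537/4096]  R=[-67/512,-33/256,-1/8,0]  = -1073/8192
v_15 [RBBBRBBBBRRBBBB]  L=[-1,-1/2,-1/4,-3/16,-5/32,-9/64,-17/128,-135/1024,-269/2048,-537/4096,-1073/8192]  R=[-67/512,-33/256,-1/8,0]  = -2145/16384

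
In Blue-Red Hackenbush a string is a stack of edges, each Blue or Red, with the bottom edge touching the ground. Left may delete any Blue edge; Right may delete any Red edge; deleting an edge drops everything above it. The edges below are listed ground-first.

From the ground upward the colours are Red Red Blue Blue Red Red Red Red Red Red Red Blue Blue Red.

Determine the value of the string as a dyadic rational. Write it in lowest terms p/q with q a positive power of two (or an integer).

-6131/4096

step 1: add Red to get R; options L={ ∅ } R={ 0 } gives -1
step 2: add Red to get RR; options L={ ∅ } R={ -1; 0 } gives -2
step 3: add Blue to get RRB; options L={ -2 } R={ -1; 0 } gives -3/2
step 4: add Blue to get RRBB; options L={ -2; -3/2 } R={ -1; 0 } gives -5/4
step 5: add Red to get RRBBR; options L={ -2; -3/2 } R={ -5/4; -1; 0 } gives -11/8
step 6: add Red to get RRBBRR; options L={ -2; -3/2 } R={ -11/8; -5/4; -1; 0 } gives -23/16
step 7: add Red to get RRBBRRR; options L={ -2; -3/2 } R={ -23/16; -11/8; -5/4; -1; 0 } gives -47/32
step 8: add Red to get RRBBRRRR; options L={ -2; -3/2 } R={ -47/32; -23/16; -11/8; -5/4; -1; 0 } gives -95/64
step 9: add Red to get RRBBRRRRR; options L={ -2; -3/2 } R={ -95/64; -47/32; -23/16; -11/8; -5/4; -1; 0 } gives -191/128
step 10: add Red to get RRBBRRRRRR; options L={ -2; -3/2 } R={ -191/128; -95/64; -47/32; -23/16; -11/8; -5/4; -1; 0 } gives -383/256
step 11: add Red to get RRBBRRRRRRR; options L={ -2; -3/2 } R={ -383/256; -191/128; -95/64; -47/32; -23/16; -11/8; -5/4; -1; 0 } gives -767/512
step 12: add Blue to get RRBBRRRRRRRB; options L={ -2; -3/2; -767/512 } R={ -383/256; -191/128; -95/64; -47/32; -23/16; -11/8; -5/4; -1; 0 } gives -1533/1024
step 13: add Blue to get RRBBRRRRRRRBB; options L={ -2; -3/2; -767/512; -1533/1024 } R={ -383/256; -191/128; -95/64; -47/32; -23/16; -11/8; -5/4; -1; 0 } gives -3065/2048
step 14: add Red to get RRBBRRRRRRRBBR; options L={ -2; -3/2; -767/512; -1533/1024 } R={ -3065/2048; -383/256; -191/128; -95/64; -47/32; -23/16; -11/8; -5/4; -1; 0 } gives -6131/4096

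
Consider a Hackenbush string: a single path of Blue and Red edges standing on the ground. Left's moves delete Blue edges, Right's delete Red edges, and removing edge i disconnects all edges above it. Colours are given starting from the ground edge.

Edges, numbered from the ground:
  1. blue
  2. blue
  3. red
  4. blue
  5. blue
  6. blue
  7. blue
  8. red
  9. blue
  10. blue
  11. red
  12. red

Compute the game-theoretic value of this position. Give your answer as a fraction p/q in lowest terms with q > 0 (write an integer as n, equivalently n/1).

2009/1024

G(b) = { 0 | ∅ } => 1
G(bb) = { 0 1 | ∅ } => 2
G(bbr) = { 0 1 | 2 } => 3/2
G(bbrb) = { 0 1 3/2 | 2 } => 7/4
G(bbrbb) = { 0 1 3/2 7/4 | 2 } => 15/8
G(bbrbbb) = { 0 1 3/2 7/4 15/8 | 2 } => 31/16
G(bbrbbbb) = { 0 1 3/2 7/4 15/8 31/16 | 2 } => 63/32
G(bbrbbbbr) = { 0 1 3/2 7/4 15/8 31/16 | 63/32 2 } => 125/64
G(bbrbbbbrb) = { 0 1 3/2 7/4 15/8 31/16 125/64 | 63/32 2 } => 251/128
G(bbrbbbbrbb) = { 0 1 3/2 7/4 15/8 31/16 125/64 251/128 | 63/32 2 } => 503/256
G(bbrbbbbrbbr) = { 0 1 3/2 7/4 15/8 31/16 125/64 251/128 | 503/256 63/32 2 } => 1005/512
G(bbrbbbbrbbrr) = { 0 1 3/2 7/4 15/8 31/16 125/64 251/128 | 1005/512 503/256 63/32 2 } => 2009/1024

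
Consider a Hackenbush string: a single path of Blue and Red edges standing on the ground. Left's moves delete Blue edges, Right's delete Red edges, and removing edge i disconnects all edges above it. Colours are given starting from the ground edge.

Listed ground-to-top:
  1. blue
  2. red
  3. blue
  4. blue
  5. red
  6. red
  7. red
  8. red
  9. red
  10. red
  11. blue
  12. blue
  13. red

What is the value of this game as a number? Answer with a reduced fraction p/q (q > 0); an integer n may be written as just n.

3085/4096

1 of 13 · b · max L 0 · min R +∞ -> 1
2 of 13 · br · max L 0 · min R 1 -> 1/2
3 of 13 · brb · max L 1/2 · min R 1 -> 3/4
4 of 13 · brbb · max L 3/4 · min R 1 -> 7/8
5 of 13 · brbbr · max L 3/4 · min R 7/8 -> 13/16
6 of 13 · brbbrr · max L 3/4 · min R 13/16 -> 25/32
7 of 13 · brbbrrr · max L 3/4 · min R 25/32 -> 49/64
8 of 13 · brbbrrrr · max L 3/4 · min R 49/64 -> 97/128
9 of 13 · brbbrrrrr · max L 3/4 · min R 97/128 -> 193/256
10 of 13 · brbbrrrrrr · max L 3/4 · min R 193/256 -> 385/512
11 of 13 · brbbrrrrrrb · max L 385/512 · min R 193/256 -> 771/1024
12 of 13 · brbbrrrrrrbb · max L 771/1024 · min R 193/256 -> 1543/2048
13 of 13 · brbbrrrrrrbbr · max L 771/1024 · min R 1543/2048 -> 3085/4096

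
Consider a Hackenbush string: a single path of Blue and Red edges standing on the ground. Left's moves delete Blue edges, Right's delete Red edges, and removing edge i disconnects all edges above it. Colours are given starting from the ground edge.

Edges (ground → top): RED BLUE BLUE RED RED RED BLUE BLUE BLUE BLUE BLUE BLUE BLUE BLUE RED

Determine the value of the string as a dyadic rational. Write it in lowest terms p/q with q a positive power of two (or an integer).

-7171/16384

Recurse on prefixes of the 15-edge string RED BLUE BLUE RED RED RED BLUE BLUE BLUE BLUE BLUE BLUE BLUE BLUE RED:
R: Left { — }, Right { 0 } -> simplest -1
RB: Left { -1 }, Right { 0 } -> simplest -1/2
RBB: Left { -1,-1/2 }, Right { 0 } -> simplest -1/4
RBBR: Left { -1,-1/2 }, Right { -1/4,0 } -> simplest -3/8
RBBRR: Left { -1,-1/2 }, Right { -3/8,-1/4,0 } -> simplest -7/16
RBBRRR: Left { -1,-1/2 }, Right { -7/16,-3/8,-1/4,0 } -> simplest -15/32
RBBRRRB: Left { -1,-1/2,-15/32 }, Right { -7/16,-3/8,-1/4,0 } -> simplest -29/64
RBBRRRBB: Left { -1,-1/2,-15/32,-29/64 }, Right { -7/16,-3/8,-1/4,0 } -> simplest -57/128
RBBRRRBBB: Left { -1,-1/2,-15/32,-29/64,-57/128 }, Right { -7/16,-3/8,-1/4,0 } -> simplest -113/256
RBBRRRBBBB: Left { -1,-1/2,-15/32,-29/64,-57/128,-113/256 }, Right { -7/16,-3/8,-1/4,0 } -> simplest -225/512
RBBRRRBBBBB: Left { -1,-1/2,-15/32,-29/64,-57/128,-113/256,-225/512 }, Right { -7/16,-3/8,-1/4,0 } -> simplest -449/1024
RBBRRRBBBBBB: Left { -1,-1/2,-15/32,-29/64,-57/128,-113/256,-225/512,-449/1024 }, Right { -7/16,-3/8,-1/4,0 } -> simplest -897/2048
RBBRRRBBBBBBB: Left { -1,-1/2,-15/32,-29/64,-57/128,-113/256,-225/512,-449/1024,-897/2048 }, Right { -7/16,-3/8,-1/4,0 } -> simplest -1793/4096
RBBRRRBBBBBBBB: Left { -1,-1/2,-15/32,-29/64,-57/128,-113/256,-225/512,-449/1024,-897/2048,-1793/4096 }, Right { -7/16,-3/8,-1/4,0 } -> simplest -3585/8192
RBBRRRBBBBBBBBR: Left { -1,-1/2,-15/32,-29/64,-57/128,-113/256,-225/512,-449/1024,-897/2048,-1793/4096 }, Right { -3585/8192,-7/16,-3/8,-1/4,0 } -> simplest -7171/16384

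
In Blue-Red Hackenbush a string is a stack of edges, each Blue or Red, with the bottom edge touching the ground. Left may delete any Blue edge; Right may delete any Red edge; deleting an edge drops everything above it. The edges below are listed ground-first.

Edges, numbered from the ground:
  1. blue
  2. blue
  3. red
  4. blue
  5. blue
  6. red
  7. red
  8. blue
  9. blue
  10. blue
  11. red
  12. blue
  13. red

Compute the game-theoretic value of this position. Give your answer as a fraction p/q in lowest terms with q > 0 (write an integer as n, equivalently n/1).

step 1: add blue to get b; options L={ 0 } R={ — } ⇒ 1
step 2: add blue to get bb; options L={ 0,1 } R={ — } ⇒ 2
step 3: add red to get bbr; options L={ 0,1 } R={ 2 } ⇒ 3/2
step 4: add blue to get bbrb; options L={ 0,1,3/2 } R={ 2 } ⇒ 7/4
step 5: add blue to get bbrbb; options L={ 0,1,3/2,7/4 } R={ 2 } ⇒ 15/8
step 6: add red to get bbrbbr; options L={ 0,1,3/2,7/4 } R={ 15/8,2 } ⇒ 29/16
step 7: add red to get bbrbbrr; options L={ 0,1,3/2,7/4 } R={ 29/16,15/8,2 } ⇒ 57/32
step 8: add blue to get bbrbbrrb; options L={ 0,1,3/2,7/4,57/32 } R={ 29/16,15/8,2 } ⇒ 115/64
step 9: add blue to get bbrbbrrbb; options L={ 0,1,3/2,7/4,57/32,115/64 } R={ 29/16,15/8,2 } ⇒ 231/128
step 10: add blue to get bbrbbrrbbb; options L={ 0,1,3/2,7/4,57/32,115/64,231/128 } R={ 29/16,15/8,2 } ⇒ 463/256
step 11: add red to get bbrbbrrbbbr; options L={ 0,1,3/2,7/4,57/32,115/64,231/128 } R={ 463/256,29/16,15/8,2 } ⇒ 925/512
step 12: add blue to get bbrbbrrbbbrb; options L={ 0,1,3/2,7/4,57/32,115/64,231/128,925/512 } R={ 463/256,29/16,15/8,2 } ⇒ 1851/1024
step 13: add red to get bbrbbrrbbbrbr; options L={ 0,1,3/2,7/4,57/32,115/64,231/128,925/512 } R={ 1851/1024,463/256,29/16,15/8,2 } ⇒ 3701/2048

3701/2048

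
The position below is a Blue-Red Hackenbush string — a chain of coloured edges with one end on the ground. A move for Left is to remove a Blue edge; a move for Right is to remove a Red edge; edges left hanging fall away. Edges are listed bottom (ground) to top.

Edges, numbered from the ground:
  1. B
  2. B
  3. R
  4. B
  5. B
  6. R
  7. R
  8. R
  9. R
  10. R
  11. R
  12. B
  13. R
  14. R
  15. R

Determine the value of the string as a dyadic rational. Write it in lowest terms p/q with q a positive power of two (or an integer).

g(B) = { 0 | (no moves) } ⇒ 1
g(BB) = { 0; 1 | (no moves) } ⇒ 2
g(BBR) = { 0; 1 | 2 } ⇒ 3/2
g(BBRB) = { 0; 1; 3/2 | 2 } ⇒ 7/4
g(BBRBB) = { 0; 1; 3/2; 7/4 | 2 } ⇒ 15/8
g(BBRBBR) = { 0; 1; 3/2; 7/4 | 15/8; 2 } ⇒ 29/16
g(BBRBBRR) = { 0; 1; 3/2; 7/4 | 29/16; 15/8; 2 } ⇒ 57/32
g(BBRBBRRR) = { 0; 1; 3/2; 7/4 | 57/32; 29/16; 15/8; 2 } ⇒ 113/64
g(BBRBBRRRR) = { 0; 1; 3/2; 7/4 | 113/64; 57/32; 29/16; 15/8; 2 } ⇒ 225/128
g(BBRBBRRRRR) = { 0; 1; 3/2; 7/4 | 225/128; 113/64; 57/32; 29/16; 15/8; 2 } ⇒ 449/256
g(BBRBBRRRRRR) = { 0; 1; 3/2; 7/4 | 449/256; 225/128; 113/64; 57/32; 29/16; 15/8; 2 } ⇒ 897/512
g(BBRBBRRRRRRB) = { 0; 1; 3/2; 7/4; 897/512 | 449/256; 225/128; 113/64; 57/32; 29/16; 15/8; 2 } ⇒ 1795/1024
g(BBRBBRRRRRRBR) = { 0; 1; 3/2; 7/4; 897/512 | 1795/1024; 449/256; 225/128; 113/64; 57/32; 29/16; 15/8; 2 } ⇒ 3589/2048
g(BBRBBRRRRRRBRR) = { 0; 1; 3/2; 7/4; 897/512 | 3589/2048; 1795/1024; 449/256; 225/128; 113/64; 57/32; 29/16; 15/8; 2 } ⇒ 7177/4096
g(BBRBBRRRRRRBRRR) = { 0; 1; 3/2; 7/4; 897/512 | 7177/4096; 3589/2048; 1795/1024; 449/256; 225/128; 113/64; 57/32; 29/16; 15/8; 2 } ⇒ 14353/8192

14353/8192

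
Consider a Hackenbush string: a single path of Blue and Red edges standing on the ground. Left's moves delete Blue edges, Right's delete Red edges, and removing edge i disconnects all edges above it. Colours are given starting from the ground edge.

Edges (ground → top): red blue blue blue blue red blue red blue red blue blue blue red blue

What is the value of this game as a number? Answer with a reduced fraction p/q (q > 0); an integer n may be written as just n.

-1349/16384

Recurse on prefixes of the 15-edge string red blue blue blue blue red blue red blue red blue blue blue red blue:
r: Left { ∅ }, Right { 0 } → simplest -1
rb: Left { -1 }, Right { 0 } → simplest -1/2
rbb: Left { -1,-1/2 }, Right { 0 } → simplest -1/4
rbbb: Left { -1,-1/2,-1/4 }, Right { 0 } → simplest -1/8
rbbbb: Left { -1,-1/2,-1/4,-1/8 }, Right { 0 } → simplest -1/16
rbbbbr: Left { -1,-1/2,-1/4,-1/8 }, Right { -1/16,0 } → simplest -3/32
rbbbbrb: Left { -1,-1/2,-1/4,-1/8,-3/32 }, Right { -1/16,0 } → simplest -5/64
rbbbbrbr: Left { -1,-1/2,-1/4,-1/8,-3/32 }, Right { -5/64,-1/16,0 } → simplest -11/128
rbbbbrbrb: Left { -1,-1/2,-1/4,-1/8,-3/32,-11/128 }, Right { -5/64,-1/16,0 } → simplest -21/256
rbbbbrbrbr: Left { -1,-1/2,-1/4,-1/8,-3/32,-11/128 }, Right { -21/256,-5/64,-1/16,0 } → simplest -43/512
rbbbbrbrbrb: Left { -1,-1/2,-1/4,-1/8,-3/32,-11/128,-43/512 }, Right { -21/256,-5/64,-1/16,0 } → simplest -85/1024
rbbbbrbrbrbb: Left { -1,-1/2,-1/4,-1/8,-3/32,-11/128,-43/512,-85/1024 }, Right { -21/256,-5/64,-1/16,0 } → simplest -169/2048
rbbbbrbrbrbbb: Left { -1,-1/2,-1/4,-1/8,-3/32,-11/128,-43/512,-85/1024,-169/2048 }, Right { -21/256,-5/64,-1/16,0 } → simplest -337/4096
rbbbbrbrbrbbbr: Left { -1,-1/2,-1/4,-1/8,-3/32,-11/128,-43/512,-85/1024,-169/2048 }, Right { -337/4096,-21/256,-5/64,-1/16,0 } → simplest -675/8192
rbbbbrbrbrbbbrb: Left { -1,-1/2,-1/4,-1/8,-3/32,-11/128,-43/512,-85/1024,-169/2048,-675/8192 }, Right { -337/4096,-21/256,-5/64,-1/16,0 } → simplest -1349/16384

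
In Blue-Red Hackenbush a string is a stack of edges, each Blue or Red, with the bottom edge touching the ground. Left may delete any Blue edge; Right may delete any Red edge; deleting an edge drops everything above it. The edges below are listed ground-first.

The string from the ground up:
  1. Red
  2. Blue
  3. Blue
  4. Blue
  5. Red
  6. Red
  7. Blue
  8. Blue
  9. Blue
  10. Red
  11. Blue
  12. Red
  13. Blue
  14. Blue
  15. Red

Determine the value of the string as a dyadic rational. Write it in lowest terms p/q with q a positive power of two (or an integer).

-3155/16384

1 of 15 · R · max L −∞ · min R 0 — -1
2 of 15 · RB · max L -1 · min R 0 — -1/2
3 of 15 · RBB · max L -1/2 · min R 0 — -1/4
4 of 15 · RBBB · max L -1/4 · min R 0 — -1/8
5 of 15 · RBBBR · max L -1/4 · min R -1/8 — -3/16
6 of 15 · RBBBRR · max L -1/4 · min R -3/16 — -7/32
7 of 15 · RBBBRRB · max L -7/32 · min R -3/16 — -13/64
8 of 15 · RBBBRRBB · max L -13/64 · min R -3/16 — -25/128
9 of 15 · RBBBRRBBB · max L -25/128 · min R -3/16 — -49/256
10 of 15 · RBBBRRBBBR · max L -25/128 · min R -49/256 — -99/512
11 of 15 · RBBBRRBBBRB · max L -99/512 · min R -49/256 — -197/1024
12 of 15 · RBBBRRBBBRBR · max L -99/512 · min R -197/1024 — -395/2048
13 of 15 · RBBBRRBBBRBRB · max L -395/2048 · min R -197/1024 — -789/4096
14 of 15 · RBBBRRBBBRBRBB · max L -789/4096 · min R -197/1024 — -1577/8192
15 of 15 · RBBBRRBBBRBRBBR · max L -789/4096 · min R -1577/8192 — -3155/16384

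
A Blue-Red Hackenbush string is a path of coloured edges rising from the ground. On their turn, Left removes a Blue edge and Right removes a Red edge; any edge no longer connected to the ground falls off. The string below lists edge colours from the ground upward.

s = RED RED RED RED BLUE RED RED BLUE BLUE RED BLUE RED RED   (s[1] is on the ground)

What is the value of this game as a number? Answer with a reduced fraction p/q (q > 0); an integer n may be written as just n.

-1943/512

Prefix values for RED RED RED RED BLUE RED RED BLUE BLUE RED BLUE RED RED via {L|R} + simplicity:
val_1 [R]  L=[—]  R=[0]  = -1
val_2 [RR]  L=[—]  R=[-1 0]  = -2
val_3 [RRR]  L=[—]  R=[-2 -1 0]  = -3
val_4 [RRRR]  L=[—]  R=[-3 -2 -1 0]  = -4
val_5 [RRRRB]  L=[-4]  R=[-3 -2 -1 0]  = -7/2
val_6 [RRRRBR]  L=[-4]  R=[-7/2 -3 -2 -1 0]  = -15/4
val_7 [RRRRBRR]  L=[-4]  R=[-15/4 -7/2 -3 -2 -1 0]  = -31/8
val_8 [RRRRBRRB]  L=[-4 -31/8]  R=[-15/4 -7/2 -3 -2 -1 0]  = -61/16
val_9 [RRRRBRRBB]  L=[-4 -31/8 -61/16]  R=[-15/4 -7/2 -3 -2 -1 0]  = -121/32
val_10 [RRRRBRRBBR]  L=[-4 -31/8 -61/16]  R=[-121/32 -15/4 -7/2 -3 -2 -1 0]  = -243/64
val_11 [RRRRBRRBBRB]  L=[-4 -31/8 -61/16 -243/64]  R=[-121/32 -15/4 -7/2 -3 -2 -1 0]  = -485/128
val_12 [RRRRBRRBBRBR]  L=[-4 -31/8 -61/16 -243/64]  R=[-485/128 -121/32 -15/4 -7/2 -3 -2 -1 0]  = -971/256
val_13 [RRRRBRRBBRBRR]  L=[-4 -31/8 -61/16 -243/64]  R=[-971/256 -485/128 -121/32 -15/4 -7/2 -3 -2 -1 0]  = -1943/512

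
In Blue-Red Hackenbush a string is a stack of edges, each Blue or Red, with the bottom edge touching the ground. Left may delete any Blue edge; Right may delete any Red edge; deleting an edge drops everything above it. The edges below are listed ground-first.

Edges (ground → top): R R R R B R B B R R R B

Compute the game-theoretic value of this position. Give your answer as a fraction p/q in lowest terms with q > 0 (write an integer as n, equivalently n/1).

-925/256

step 1: add R to get R; options L={ · } R={ 0 } ⇒ -1
step 2: add R to get RR; options L={ · } R={ -1, 0 } ⇒ -2
step 3: add R to get RRR; options L={ · } R={ -2, -1, 0 } ⇒ -3
step 4: add R to get RRRR; options L={ · } R={ -3, -2, -1, 0 } ⇒ -4
step 5: add B to get RRRRB; options L={ -4 } R={ -3, -2, -1, 0 } ⇒ -7/2
step 6: add R to get RRRRBR; options L={ -4 } R={ -7/2, -3, -2, -1, 0 } ⇒ -15/4
step 7: add B to get RRRRBRB; options L={ -4, -15/4 } R={ -7/2, -3, -2, -1, 0 } ⇒ -29/8
step 8: add B to get RRRRBRBB; options L={ -4, -15/4, -29/8 } R={ -7/2, -3, -2, -1, 0 } ⇒ -57/16
step 9: add R to get RRRRBRBBR; options L={ -4, -15/4, -29/8 } R={ -57/16, -7/2, -3, -2, -1, 0 } ⇒ -115/32
step 10: add R to get RRRRBRBBRR; options L={ -4, -15/4, -29/8 } R={ -115/32, -57/16, -7/2, -3, -2, -1, 0 } ⇒ -231/64
step 11: add R to get RRRRBRBBRRR; options L={ -4, -15/4, -29/8 } R={ -231/64, -115/32, -57/16, -7/2, -3, -2, -1, 0 } ⇒ -463/128
step 12: add B to get RRRRBRBBRRRB; options L={ -4, -15/4, -29/8, -463/128 } R={ -231/64, -115/32, -57/16, -7/2, -3, -2, -1, 0 } ⇒ -925/256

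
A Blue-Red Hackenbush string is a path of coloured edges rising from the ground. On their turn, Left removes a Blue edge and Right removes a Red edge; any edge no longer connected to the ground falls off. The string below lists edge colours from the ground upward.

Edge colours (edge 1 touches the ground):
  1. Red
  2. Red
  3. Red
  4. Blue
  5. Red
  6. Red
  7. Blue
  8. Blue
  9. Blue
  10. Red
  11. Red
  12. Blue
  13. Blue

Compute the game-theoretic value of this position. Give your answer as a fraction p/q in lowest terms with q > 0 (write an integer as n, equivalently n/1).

-2841/1024

Build G(s[:k]) for k = 1..13, string s = Red Red Red Blue Red Red Blue Blue Blue Red Red Blue Blue.
G_1 [R]  L=[·]  R=[0]  -> -1
G_2 [RR]  L=[·]  R=[-1; 0]  -> -2
G_3 [RRR]  L=[·]  R=[-2; -1; 0]  -> -3
G_4 [RRRB]  L=[-3]  R=[-2; -1; 0]  -> -5/2
G_5 [RRRBR]  L=[-3]  R=[-5/2; -2; -1; 0]  -> -11/4
G_6 [RRRBRR]  L=[-3]  R=[-11/4; -5/2; -2; -1; 0]  -> -23/8
G_7 [RRRBRRB]  L=[-3; -23/8]  R=[-11/4; -5/2; -2; -1; 0]  -> -45/16
G_8 [RRRBRRBB]  L=[-3; -23/8; -45/16]  R=[-11/4; -5/2; -2; -1; 0]  -> -89/32
G_9 [RRRBRRBBB]  L=[-3; -23/8; -45/16; -89/32]  R=[-11/4; -5/2; -2; -1; 0]  -> -177/64
G_10 [RRRBRRBBBR]  L=[-3; -23/8; -45/16; -89/32]  R=[-177/64; -11/4; -5/2; -2; -1; 0]  -> -355/128
G_11 [RRRBRRBBBRR]  L=[-3; -23/8; -45/16; -89/32]  R=[-355/128; -177/64; -11/4; -5/2; -2; -1; 0]  -> -711/256
G_12 [RRRBRRBBBRRB]  L=[-3; -23/8; -45/16; -89/32; -711/256]  R=[-355/128; -177/64; -11/4; -5/2; -2; -1; 0]  -> -1421/512
G_13 [RRRBRRBBBRRBB]  L=[-3; -23/8; -45/16; -89/32; -711/256; -1421/512]  R=[-355/128; -177/64; -11/4; -5/2; -2; -1; 0]  -> -2841/1024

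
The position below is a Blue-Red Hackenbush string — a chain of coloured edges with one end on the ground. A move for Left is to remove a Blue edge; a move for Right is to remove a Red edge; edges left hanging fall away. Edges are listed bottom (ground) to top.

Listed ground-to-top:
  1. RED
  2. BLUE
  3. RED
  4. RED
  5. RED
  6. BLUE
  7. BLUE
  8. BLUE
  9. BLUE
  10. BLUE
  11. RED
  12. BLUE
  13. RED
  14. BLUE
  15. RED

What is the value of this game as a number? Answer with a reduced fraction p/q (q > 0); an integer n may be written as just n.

Prefix values for RED BLUE RED RED RED BLUE BLUE BLUE BLUE BLUE RED BLUE RED BLUE RED via {L|R} + simplicity:
R: Left { · }, Right { 0 } = simplest -1
RB: Left { -1 }, Right { 0 } = simplest -1/2
RBR: Left { -1 }, Right { -1/2 0 } = simplest -3/4
RBRR: Left { -1 }, Right { -3/4 -1/2 0 } = simplest -7/8
RBRRR: Left { -1 }, Right { -7/8 -3/4 -1/2 0 } = simplest -15/16
RBRRRB: Left { -1 -15/16 }, Right { -7/8 -3/4 -1/2 0 } = simplest -29/32
RBRRRBB: Left { -1 -15/16 -29/32 }, Right { -7/8 -3/4 -1/2 0 } = simplest -57/64
RBRRRBBB: Left { -1 -15/16 -29/32 -57/64 }, Right { -7/8 -3/4 -1/2 0 } = simplest -113/128
RBRRRBBBB: Left { -1 -15/16 -29/32 -57/64 -113/128 }, Right { -7/8 -3/4 -1/2 0 } = simplest -225/256
RBRRRBBBBB: Left { -1 -15/16 -29/32 -57/64 -113/128 -225/256 }, Right { -7/8 -3/4 -1/2 0 } = simplest -449/512
RBRRRBBBBBR: Left { -1 -15/16 -29/32 -57/64 -113/128 -225/256 }, Right { -449/512 -7/8 -3/4 -1/2 0 } = simplest -899/1024
RBRRRBBBBBRB: Left { -1 -15/16 -29/32 -57/64 -113/128 -225/256 -899/1024 }, Right { -449/512 -7/8 -3/4 -1/2 0 } = simplest -1797/2048
RBRRRBBBBBRBR: Left { -1 -15/16 -29/32 -57/64 -113/128 -225/256 -899/1024 }, Right { -1797/2048 -449/512 -7/8 -3/4 -1/2 0 } = simplest -3595/4096
RBRRRBBBBBRBRB: Left { -1 -15/16 -29/32 -57/64 -113/128 -225/256 -899/1024 -3595/4096 }, Right { -1797/2048 -449/512 -7/8 -3/4 -1/2 0 } = simplest -7189/8192
RBRRRBBBBBRBRBR: Left { -1 -15/16 -29/32 -57/64 -113/128 -225/256 -899/1024 -3595/4096 }, Right { -7189/8192 -1797/2048 -449/512 -7/8 -3/4 -1/2 0 } = simplest -14379/16384

-14379/16384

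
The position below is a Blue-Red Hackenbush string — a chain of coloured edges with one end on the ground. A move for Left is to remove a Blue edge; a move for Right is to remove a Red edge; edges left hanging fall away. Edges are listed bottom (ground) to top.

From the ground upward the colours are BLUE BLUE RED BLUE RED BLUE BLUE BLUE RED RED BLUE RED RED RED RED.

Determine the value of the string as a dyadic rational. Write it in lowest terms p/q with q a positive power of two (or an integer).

B: Left { 0 }, Right { · } — simplest 1
BB: Left { 0 1 }, Right { · } — simplest 2
BBR: Left { 0 1 }, Right { 2 } — simplest 3/2
BBRB: Left { 0 1 3/2 }, Right { 2 } — simplest 7/4
BBRBR: Left { 0 1 3/2 }, Right { 7/4 2 } — simplest 13/8
BBRBRB: Left { 0 1 3/2 13/8 }, Right { 7/4 2 } — simplest 27/16
BBRBRBB: Left { 0 1 3/2 13/8 27/16 }, Right { 7/4 2 } — simplest 55/32
BBRBRBBB: Left { 0 1 3/2 13/8 27/16 55/32 }, Right { 7/4 2 } — simplest 111/64
BBRBRBBBR: Left { 0 1 3/2 13/8 27/16 55/32 }, Right { 111/64 7/4 2 } — simplest 221/128
BBRBRBBBRR: Left { 0 1 3/2 13/8 27/16 55/32 }, Right { 221/128 111/64 7/4 2 } — simplest 441/256
BBRBRBBBRRB: Left { 0 1 3/2 13/8 27/16 55/32 441/256 }, Right { 221/128 111/64 7/4 2 } — simplest 883/512
BBRBRBBBRRBR: Left { 0 1 3/2 13/8 27/16 55/32 441/256 }, Right { 883/512 221/128 111/64 7/4 2 } — simplest 1765/1024
BBRBRBBBRRBRR: Left { 0 1 3/2 13/8 27/16 55/32 441/256 }, Right { 1765/1024 883/512 221/128 111/64 7/4 2 } — simplest 3529/2048
BBRBRBBBRRBRRR: Left { 0 1 3/2 13/8 27/16 55/32 441/256 }, Right { 3529/2048 1765/1024 883/512 221/128 111/64 7/4 2 } — simplest 7057/4096
BBRBRBBBRRBRRRR: Left { 0 1 3/2 13/8 27/16 55/32 441/256 }, Right { 7057/4096 3529/2048 1765/1024 883/512 221/128 111/64 7/4 2 } — simplest 14113/8192

14113/8192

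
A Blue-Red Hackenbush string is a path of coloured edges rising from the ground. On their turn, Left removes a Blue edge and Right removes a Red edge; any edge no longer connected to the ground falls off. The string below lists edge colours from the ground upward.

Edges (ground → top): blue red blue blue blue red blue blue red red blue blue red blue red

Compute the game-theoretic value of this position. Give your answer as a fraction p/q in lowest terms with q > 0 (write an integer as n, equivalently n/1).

1 of 15 · b · max L 0 · min R +∞ so 1
2 of 15 · br · max L 0 · min R 1 so 1/2
3 of 15 · brb · max L 1/2 · min R 1 so 3/4
4 of 15 · brbb · max L 3/4 · min R 1 so 7/8
5 of 15 · brbbb · max L 7/8 · min R 1 so 15/16
6 of 15 · brbbbr · max L 7/8 · min R 15/16 so 29/32
7 of 15 · brbbbrb · max L 29/32 · min R 15/16 so 59/64
8 of 15 · brbbbrbb · max L 59/64 · min R 15/16 so 119/128
9 of 15 · brbbbrbbr · max L 59/64 · min R 119/128 so 237/256
10 of 15 · brbbbrbbrr · max L 59/64 · min R 237/256 so 473/512
11 of 15 · brbbbrbbrrb · max L 473/512 · min R 237/256 so 947/1024
12 of 15 · brbbbrbbrrbb · max L 947/1024 · min R 237/256 so 1895/2048
13 of 15 · brbbbrbbrrbbr · max L 947/1024 · min R 1895/2048 so 3789/4096
14 of 15 · brbbbrbbrrbbrb · max L 3789/4096 · min R 1895/2048 so 7579/8192
15 of 15 · brbbbrbbrrbbrbr · max L 3789/4096 · min R 7579/8192 so 15157/16384

15157/16384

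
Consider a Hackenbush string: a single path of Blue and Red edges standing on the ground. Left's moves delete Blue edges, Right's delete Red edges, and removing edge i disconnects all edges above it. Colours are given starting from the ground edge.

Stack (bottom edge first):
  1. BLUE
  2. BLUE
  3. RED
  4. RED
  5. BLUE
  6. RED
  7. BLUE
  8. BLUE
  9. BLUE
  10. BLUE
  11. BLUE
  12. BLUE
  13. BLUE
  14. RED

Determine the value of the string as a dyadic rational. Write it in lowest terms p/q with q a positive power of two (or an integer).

5629/4096

Build val(s[:k]) for k = 1..14, string s = BLUE BLUE RED RED BLUE RED BLUE BLUE BLUE BLUE BLUE BLUE BLUE RED.
val(B) = { 0 | none } => 1
val(BB) = { 0, 1 | none } => 2
val(BBR) = { 0, 1 | 2 } => 3/2
val(BBRR) = { 0, 1 | 3/2, 2 } => 5/4
val(BBRRB) = { 0, 1, 5/4 | 3/2, 2 } => 11/8
val(BBRRBR) = { 0, 1, 5/4 | 11/8, 3/2, 2 } => 21/16
val(BBRRBRB) = { 0, 1, 5/4, 21/16 | 11/8, 3/2, 2 } => 43/32
val(BBRRBRBB) = { 0, 1, 5/4, 21/16, 43/32 | 11/8, 3/2, 2 } => 87/64
val(BBRRBRBBB) = { 0, 1, 5/4, 21/16, 43/32, 87/64 | 11/8, 3/2, 2 } => 175/128
val(BBRRBRBBBB) = { 0, 1, 5/4, 21/16, 43/32, 87/64, 175/128 | 11/8, 3/2, 2 } => 351/256
val(BBRRBRBBBBB) = { 0, 1, 5/4, 21/16, 43/32, 87/64, 175/128, 351/256 | 11/8, 3/2, 2 } => 703/512
val(BBRRBRBBBBBB) = { 0, 1, 5/4, 21/16, 43/32, 87/64, 175/128, 351/256, 703/512 | 11/8, 3/2, 2 } => 1407/1024
val(BBRRBRBBBBBBB) = { 0, 1, 5/4, 21/16, 43/32, 87/64, 175/128, 351/256, 703/512, 1407/1024 | 11/8, 3/2, 2 } => 2815/2048
val(BBRRBRBBBBBBBR) = { 0, 1, 5/4, 21/16, 43/32, 87/64, 175/128, 351/256, 703/512, 1407/1024 | 2815/2048, 11/8, 3/2, 2 } => 5629/4096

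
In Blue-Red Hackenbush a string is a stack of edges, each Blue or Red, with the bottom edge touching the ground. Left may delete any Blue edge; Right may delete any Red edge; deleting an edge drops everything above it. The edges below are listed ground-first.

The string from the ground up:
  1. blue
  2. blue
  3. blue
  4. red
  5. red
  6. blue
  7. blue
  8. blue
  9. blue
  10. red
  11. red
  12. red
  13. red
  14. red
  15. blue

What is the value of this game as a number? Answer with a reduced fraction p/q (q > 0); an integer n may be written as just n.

10115/4096

b: Left { 0 }, Right { · } → simplest 1
bb: Left { 0,1 }, Right { · } → simplest 2
bbb: Left { 0,1,2 }, Right { · } → simplest 3
bbbr: Left { 0,1,2 }, Right { 3 } → simplest 5/2
bbbrr: Left { 0,1,2 }, Right { 5/2,3 } → simplest 9/4
bbbrrb: Left { 0,1,2,9/4 }, Right { 5/2,3 } → simplest 19/8
bbbrrbb: Left { 0,1,2,9/4,19/8 }, Right { 5/2,3 } → simplest 39/16
bbbrrbbb: Left { 0,1,2,9/4,19/8,39/16 }, Right { 5/2,3 } → simplest 79/32
bbbrrbbbb: Left { 0,1,2,9/4,19/8,39/16,79/32 }, Right { 5/2,3 } → simplest 159/64
bbbrrbbbbr: Left { 0,1,2,9/4,19/8,39/16,79/32 }, Right { 159/64,5/2,3 } → simplest 317/128
bbbrrbbbbrr: Left { 0,1,2,9/4,19/8,39/16,79/32 }, Right { 317/128,159/64,5/2,3 } → simplest 633/256
bbbrrbbbbrrr: Left { 0,1,2,9/4,19/8,39/16,79/32 }, Right { 633/256,317/128,159/64,5/2,3 } → simplest 1265/512
bbbrrbbbbrrrr: Left { 0,1,2,9/4,19/8,39/16,79/32 }, Right { 1265/512,633/256,317/128,159/64,5/2,3 } → simplest 2529/1024
bbbrrbbbbrrrrr: Left { 0,1,2,9/4,19/8,39/16,79/32 }, Right { 2529/1024,1265/512,633/256,317/128,159/64,5/2,3 } → simplest 5057/2048
bbbrrbbbbrrrrrb: Left { 0,1,2,9/4,19/8,39/16,79/32,5057/2048 }, Right { 2529/1024,1265/512,633/256,317/128,159/64,5/2,3 } → simplest 10115/4096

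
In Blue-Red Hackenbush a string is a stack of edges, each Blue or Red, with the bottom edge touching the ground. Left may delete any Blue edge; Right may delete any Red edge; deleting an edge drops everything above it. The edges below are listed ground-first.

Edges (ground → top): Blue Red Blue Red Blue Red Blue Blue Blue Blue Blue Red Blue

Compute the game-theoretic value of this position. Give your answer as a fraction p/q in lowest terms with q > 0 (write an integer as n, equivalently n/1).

2811/4096

g(B) = { 0 | — } -> 1
g(BR) = { 0 | 1 } -> 1/2
g(BRB) = { 0; 1/2 | 1 } -> 3/4
g(BRBR) = { 0; 1/2 | 3/4; 1 } -> 5/8
g(BRBRB) = { 0; 1/2; 5/8 | 3/4; 1 } -> 11/16
g(BRBRBR) = { 0; 1/2; 5/8 | 11/16; 3/4; 1 } -> 21/32
g(BRBRBRB) = { 0; 1/2; 5/8; 21/32 | 11/16; 3/4; 1 } -> 43/64
g(BRBRBRBB) = { 0; 1/2; 5/8; 21/32; 43/64 | 11/16; 3/4; 1 } -> 87/128
g(BRBRBRBBB) = { 0; 1/2; 5/8; 21/32; 43/64; 87/128 | 11/16; 3/4; 1 } -> 175/256
g(BRBRBRBBBB) = { 0; 1/2; 5/8; 21/32; 43/64; 87/128; 175/256 | 11/16; 3/4; 1 } -> 351/512
g(BRBRBRBBBBB) = { 0; 1/2; 5/8; 21/32; 43/64; 87/128; 175/256; 351/512 | 11/16; 3/4; 1 } -> 703/1024
g(BRBRBRBBBBBR) = { 0; 1/2; 5/8; 21/32; 43/64; 87/128; 175/256; 351/512 | 703/1024; 11/16; 3/4; 1 } -> 1405/2048
g(BRBRBRBBBBBRB) = { 0; 1/2; 5/8; 21/32; 43/64; 87/128; 175/256; 351/512; 1405/2048 | 703/1024; 11/16; 3/4; 1 } -> 2811/4096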